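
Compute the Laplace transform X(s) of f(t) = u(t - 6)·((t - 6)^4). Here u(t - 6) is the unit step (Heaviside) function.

By the second shifting theorem, L{u(t - c)·g(t - c)} = e^(-cs)·G(s) with c = 6 and G(s) = L{g(t)}.
L{t^4} = 4!/s^5 = 24/s^5.

X(s) = 24*exp(-6*s)/s^5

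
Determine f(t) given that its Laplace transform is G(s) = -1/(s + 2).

Since L{e^(-2t)} = 1/(s + 2), the inverse is e^(-2*t), scaled by -1.

f(t) = -exp(-2*t)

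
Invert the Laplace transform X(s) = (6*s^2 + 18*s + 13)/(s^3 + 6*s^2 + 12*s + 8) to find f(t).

f(t) = t^2*exp(-2*t)/2 - 6*t*exp(-2*t) + 6*exp(-2*t)

Factor the denominator: s^3 + 6*s^2 + 12*s + 8 = (s + 2)^3.
Partial fraction decomposition gives [6/(s + 2)] + [-6/(s + 2)^2] + [(s + 2)^(-3)].
Invert each term: 6/(s + 2) ↔ 6e^(-2t); -6/(s + 2)^2 ↔ -6t·e^(-2t); 1/(s + 2)^3 ↔ (1/2)t^2·e^(-2t).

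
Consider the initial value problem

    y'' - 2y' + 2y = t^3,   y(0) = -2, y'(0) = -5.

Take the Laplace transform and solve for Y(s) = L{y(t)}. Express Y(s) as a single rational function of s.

Transform both sides with L{·}.
The derivative rules (L{y''} = s^2 Y - s·y(0) - y'(0) and L{y'} = sY - y(0), with y(0) = -2, y'(0) = -5) turn the left side into (s^2 - 2*s + 2)Y - (-2*s - 1).
The right side is L{t^3} = 6/s^4.
So (s^2 - 2*s + 2)Y = 6/s^4 + (-2*s - 1).
Isolate Y and clear denominators.

Y(s) = (-2*s^5 - s^4 + 6)/(s^6 - 2*s^5 + 2*s^4)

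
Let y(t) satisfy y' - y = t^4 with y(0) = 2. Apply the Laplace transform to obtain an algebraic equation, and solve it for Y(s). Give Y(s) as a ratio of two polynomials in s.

Y(s) = (2*s^5 + 24)/(s^6 - s^5)

Apply the Laplace transform to the equation.
The derivative rules (L{y'} = sY - y(0) = sY - 2) turn the left side into (s - 1)Y - (2).
The right side is L{t^4} = 24/s^5.
So (s - 1)Y = 24/s^5 + (2).
Solve for Y(s) and write it as one ratio of polynomials.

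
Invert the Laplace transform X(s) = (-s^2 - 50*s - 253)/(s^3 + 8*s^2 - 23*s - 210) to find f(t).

f(t) = -4*exp(5*t) - exp(-6*t) + 4*exp(-7*t)

Factor the denominator: s^3 + 8*s^2 - 23*s - 210 = (s - 5)*(s + 6)*(s + 7).
Partial fraction decomposition gives [4/(s + 7)] + [-4/(s - 5)] + [-1/(s + 6)].
Invert each term: 4/(s + 7) ↔ 4e^(-7t); -4/(s - 5) ↔ -4e^(5t); -1/(s + 6) ↔ -e^(-6t).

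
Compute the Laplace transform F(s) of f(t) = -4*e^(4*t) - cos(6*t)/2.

F(s) = -s/(2*(s^2 + 36)) - 4/(s - 4)

Apply the Laplace transform termwise.
(-1/2)·[L{cos(6t)} = s/(s^2 + 36)]; (-4)·[L{e^(4t)} = 1/(s - 4)].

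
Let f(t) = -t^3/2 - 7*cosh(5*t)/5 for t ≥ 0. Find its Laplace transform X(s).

X(s) = -7*s/(5*(s^2 - 25)) - 3/s^4

The transform is linear, so treat each term independently.
(-1/2)·[L{t^3} = 3!/s^4 = 6/s^4]; (-7/5)·[L{cosh(5t)} = s/(s^2 - 25)].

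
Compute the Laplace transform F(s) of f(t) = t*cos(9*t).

L{cos(9t)} = s/(s^2 + 81).
Then apply L{t·g(t)} = -d/ds[G(s)] with G(s) = s/(s^2 + 81):
differentiating 1 time and applying the sign gives (s - 9)*(s + 9)/(s^2 + 81)^2.

F(s) = (s - 9)*(s + 9)/(s^2 + 81)^2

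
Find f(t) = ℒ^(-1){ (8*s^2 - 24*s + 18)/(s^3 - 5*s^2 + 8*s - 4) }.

f(t) = 2*t*exp(2*t) + 6*exp(2*t) + 2*exp(t)

Factor the denominator: s^3 - 5*s^2 + 8*s - 4 = (s - 2)^2*(s - 1).
Partial fraction decomposition gives [6/(s - 2)] + [2/(s - 2)^2] + [2/(s - 1)].
Invert each term: 6/(s - 2) ↔ 6e^(2t); 2/(s - 2)^2 ↔ 2t·e^(2t); 2/(s - 1) ↔ 2e^(t).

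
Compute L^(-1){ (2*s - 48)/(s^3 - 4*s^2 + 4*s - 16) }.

Factor the denominator: s^3 - 4*s^2 + 4*s - 16 = (s - 4)*(s^2 + 4).
Partial fraction decomposition gives [-2/(s - 4)] + [2*s/(s^2 + 4)] + [10/(s^2 + 4)].
Invert each term: -2/(s - 4) ↔ -2e^(4t); 2·s/(s^2 + 4) ↔ 2cos(2t); 5·2/(s^2 + 4) ↔ 5sin(2t).

-2*exp(4*t) + 5*sin(2*t) + 2*cos(2*t)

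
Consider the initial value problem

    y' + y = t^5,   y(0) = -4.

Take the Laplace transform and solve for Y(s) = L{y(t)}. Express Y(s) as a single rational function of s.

Transform both sides with L{·}.
The derivative rules (L{y'} = sY - y(0) = sY - (-4)) turn the left side into (s + 1)Y - (-4).
The right side is L{t^5} = 120/s^6.
So (s + 1)Y = 120/s^6 + (-4).
Divide through and combine into a single rational function.

Y(s) = (-4*s^6 + 120)/(s^7 + s^6)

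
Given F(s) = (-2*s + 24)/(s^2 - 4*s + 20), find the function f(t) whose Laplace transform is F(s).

Complete the square in the denominator: s^2 - 4*s + 20 = (s - 2)^2 + 4^2.
Split the numerator to match: -2*s + 24 = -2·(s - 2) + 5·4.
Invert each term: -2·(s - 2)/((s - 2)^2 + 16) ↔ -2e^(2t)cos(4t); 5·4/((s - 2)^2 + 16) ↔ 5e^(2t)sin(4t).

f(t) = 5*exp(2*t)*sin(4*t) - 2*exp(2*t)*cos(4*t)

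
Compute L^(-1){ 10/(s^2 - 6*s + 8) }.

5*exp(4*t) - 5*exp(2*t)

Factor the denominator: s^2 - 6*s + 8 = (s - 4)*(s - 2).
Partial fraction decomposition gives [5/(s - 4)] + [-5/(s - 2)].
Invert each term: 5/(s - 4) ↔ 5e^(4t); -5/(s - 2) ↔ -5e^(2t).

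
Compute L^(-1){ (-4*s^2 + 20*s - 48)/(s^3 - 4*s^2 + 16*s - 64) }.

Factor the denominator: s^3 - 4*s^2 + 16*s - 64 = (s - 4)*(s^2 + 16).
Partial fraction decomposition gives [-1/(s - 4)] + [-3*s/(s^2 + 16)] + [8/(s^2 + 16)].
Invert each term: -1/(s - 4) ↔ -e^(4t); -3·s/(s^2 + 16) ↔ -3cos(4t); 2·4/(s^2 + 16) ↔ 2sin(4t).

-exp(4*t) + 2*sin(4*t) - 3*cos(4*t)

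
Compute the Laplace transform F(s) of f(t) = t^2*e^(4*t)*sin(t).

F(s) = 2*(3*s^2 - 24*s + 47)/(s^2 - 8*s + 17)^3

L{sin(t)} = 1/(s^2 + 1).
Multiplying by e^(4t) shifts s → s - 4, so L{e^(4*t)*sin(t)} = 1/((s - 4)^2 + 1).
Then apply L{t^2·g(t)} = (-1)^2 d^2/ds^2[G(s)] with G(s) = 1/((s - 4)^2 + 1):
differentiating 2 times and applying the sign gives 2*(3*s^2 - 24*s + 47)/(s^2 - 8*s + 17)^3.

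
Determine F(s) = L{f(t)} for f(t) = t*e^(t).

F(s) = (s - 1)^(-2)

L{e^(t)} = 1/(s - 1).
Then apply L{t·g(t)} = -d/ds[G(s)] with G(s) = 1/(s - 1):
differentiating 1 time and applying the sign gives (s - 1)^(-2).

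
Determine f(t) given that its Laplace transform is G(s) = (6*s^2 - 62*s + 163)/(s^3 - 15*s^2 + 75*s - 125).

Factor the denominator: s^3 - 15*s^2 + 75*s - 125 = (s - 5)^3.
Partial fraction decomposition gives [6/(s - 5)] + [-2/(s - 5)^2] + [3/(s - 5)^3].
Invert each term: 6/(s - 5) ↔ 6e^(5t); -2/(s - 5)^2 ↔ -2t·e^(5t); 3/(s - 5)^3 ↔ (3/2)t^2·e^(5t).

f(t) = 3*t^2*exp(5*t)/2 - 2*t*exp(5*t) + 6*exp(5*t)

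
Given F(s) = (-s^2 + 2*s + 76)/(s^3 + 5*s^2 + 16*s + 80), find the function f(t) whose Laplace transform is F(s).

f(t) = 3*sin(4*t) - 2*cos(4*t) + exp(-5*t)

Factor the denominator: s^3 + 5*s^2 + 16*s + 80 = (s + 5)*(s^2 + 16).
Partial fraction decomposition gives [1/(s + 5)] + [-2*s/(s^2 + 16)] + [12/(s^2 + 16)].
Invert each term: 1/(s + 5) ↔ e^(-5t); -2·s/(s^2 + 16) ↔ -2cos(4t); 3·4/(s^2 + 16) ↔ 3sin(4t).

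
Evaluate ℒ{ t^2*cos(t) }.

2*s*(s^2 - 3)/(s^2 + 1)^3

L{cos(t)} = s/(s^2 + 1).
Then apply L{t^2·g(t)} = (-1)^2 d^2/ds^2[H(s)] with H(s) = s/(s^2 + 1):
differentiating 2 times and applying the sign gives 2*s*(s^2 - 3)/(s^2 + 1)^3.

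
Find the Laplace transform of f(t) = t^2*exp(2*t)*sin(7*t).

14*(3*s^2 - 12*s - 37)/(s^2 - 4*s + 53)^3

L{sin(7t)} = 7/(s^2 + 49).
Multiplying by e^(2t) shifts s → s - 2, so L{exp(2*t)*sin(7*t)} = 7/((s - 2)^2 + 49).
Then apply L{t^2·g(t)} = (-1)^2 d^2/ds^2[G(s)] with G(s) = 7/((s - 2)^2 + 49):
differentiating 2 times and applying the sign gives 14*(3*s^2 - 12*s - 37)/(s^2 - 4*s + 53)^3.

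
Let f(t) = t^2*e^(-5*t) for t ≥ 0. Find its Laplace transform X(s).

X(s) = 2/(s + 5)^3

L{e^(-5t)} = 1/(s + 5).
Then apply L{t^2·g(t)} = (-1)^2 d^2/ds^2[G(s)] with G(s) = 1/(s + 5):
differentiating 2 times and applying the sign gives 2/(s + 5)^3.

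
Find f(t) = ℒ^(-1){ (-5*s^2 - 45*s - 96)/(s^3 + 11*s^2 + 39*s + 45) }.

Factor the denominator: s^3 + 11*s^2 + 39*s + 45 = (s + 3)^2*(s + 5).
Partial fraction decomposition gives [-6/(s + 3)] + [-3/(s + 3)^2] + [1/(s + 5)].
Invert each term: -6/(s + 3) ↔ -6e^(-3t); -3/(s + 3)^2 ↔ -3t·e^(-3t); 1/(s + 5) ↔ e^(-5t).

f(t) = -3*t*exp(-3*t) - 6*exp(-3*t) + exp(-5*t)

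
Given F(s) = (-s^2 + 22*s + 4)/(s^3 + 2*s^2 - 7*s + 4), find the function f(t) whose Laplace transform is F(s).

Factor the denominator: s^3 + 2*s^2 - 7*s + 4 = (s - 1)^2*(s + 4).
Partial fraction decomposition gives [3/(s - 1)] + [5/(s - 1)^2] + [-4/(s + 4)].
Invert each term: 3/(s - 1) ↔ 3e^(t); 5/(s - 1)^2 ↔ 5t·e^(t); -4/(s + 4) ↔ -4e^(-4t).

f(t) = 5*t*exp(t) + 3*exp(t) - 4*exp(-4*t)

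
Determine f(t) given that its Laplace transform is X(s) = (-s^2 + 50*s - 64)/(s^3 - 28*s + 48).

f(t) = 6*exp(4*t) - 2*exp(2*t) - 5*exp(-6*t)

Factor the denominator: s^3 - 28*s + 48 = (s - 4)*(s - 2)*(s + 6).
Partial fraction decomposition gives [-5/(s + 6)] + [6/(s - 4)] + [-2/(s - 2)].
Invert each term: -5/(s + 6) ↔ -5e^(-6t); 6/(s - 4) ↔ 6e^(4t); -2/(s - 2) ↔ -2e^(2t).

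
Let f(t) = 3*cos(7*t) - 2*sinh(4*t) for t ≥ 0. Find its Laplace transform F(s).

F(s) = 3*s/(s^2 + 49) - 8/(s^2 - 16)

The transform is linear, so treat each term independently.
(-2)·[L{sinh(4t)} = 4/(s^2 - 16)]; (3)·[L{cos(7t)} = s/(s^2 + 49)].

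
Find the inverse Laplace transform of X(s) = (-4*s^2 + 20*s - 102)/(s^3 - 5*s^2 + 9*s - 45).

-3*exp(5*t) + 5*sin(3*t) - cos(3*t)

Factor the denominator: s^3 - 5*s^2 + 9*s - 45 = (s - 5)*(s^2 + 9).
Partial fraction decomposition gives [-3/(s - 5)] + [-s/(s^2 + 9)] + [15/(s^2 + 9)].
Invert each term: -3/(s - 5) ↔ -3e^(5t); -1·s/(s^2 + 9) ↔ -cos(3t); 5·3/(s^2 + 9) ↔ 5sin(3t).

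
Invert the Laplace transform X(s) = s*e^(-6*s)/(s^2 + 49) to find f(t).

The factor e^(-6s) signals a time shift by c = 6 (second shifting theorem).
L{cos(7t)} = s/(s^2 + 49), so L^-1{s/(s^2 + 49)} = cos(7*t).
Hence the inverse is u(t - 6) times that function evaluated at t - 6.

f(t) = Heaviside(t - 6)*(cos(7*t - 42))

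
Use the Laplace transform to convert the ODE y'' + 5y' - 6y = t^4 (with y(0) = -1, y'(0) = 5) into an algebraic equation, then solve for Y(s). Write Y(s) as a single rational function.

Y(s) = (-s^6 + 24)/(s^7 + 5*s^6 - 6*s^5)

Apply the Laplace transform to the equation.
With L{y''} = s^2 Y - s·y(0) - y'(0) and L{y'} = sY - y(0), with y(0) = -1, y'(0) = 5: the LHS transforms to (s^2 + 5*s - 6)Y - (-s).
The right side is L{t^4} = 24/s^5.
So (s^2 + 5*s - 6)Y = 24/s^5 + (-s).
Divide through and combine into a single rational function.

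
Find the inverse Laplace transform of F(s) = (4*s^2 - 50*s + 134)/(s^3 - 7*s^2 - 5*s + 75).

Factor the denominator: s^3 - 7*s^2 - 5*s + 75 = (s - 5)^2*(s + 3).
Partial fraction decomposition gives [-1/(s - 5)] + [-2/(s - 5)^2] + [5/(s + 3)].
Invert each term: -1/(s - 5) ↔ -e^(5t); -2/(s - 5)^2 ↔ -2t·e^(5t); 5/(s + 3) ↔ 5e^(-3t).

-2*t*exp(5*t) - exp(5*t) + 5*exp(-3*t)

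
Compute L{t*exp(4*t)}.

(s - 4)^(-2)

L{e^(4t)} = 1/(s - 4).
Then apply L{t·g(t)} = -d/ds[G(s)] with G(s) = 1/(s - 4):
differentiating 1 time and applying the sign gives (s - 4)^(-2).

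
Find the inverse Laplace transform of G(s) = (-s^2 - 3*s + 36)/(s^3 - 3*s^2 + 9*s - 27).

Factor the denominator: s^3 - 3*s^2 + 9*s - 27 = (s - 3)*(s^2 + 9).
Partial fraction decomposition gives [1/(s - 3)] + [-2*s/(s^2 + 9)] + [-9/(s^2 + 9)].
Invert each term: 1/(s - 3) ↔ e^(3t); -2·s/(s^2 + 9) ↔ -2cos(3t); -3·3/(s^2 + 9) ↔ -3sin(3t).

exp(3*t) - 3*sin(3*t) - 2*cos(3*t)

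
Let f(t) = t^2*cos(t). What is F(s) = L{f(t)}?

L{cos(t)} = s/(s^2 + 1).
Then apply L{t^2·g(t)} = (-1)^2 d^2/ds^2[G(s)] with G(s) = s/(s^2 + 1):
differentiating 2 times and applying the sign gives 2*s*(s^2 - 3)/(s^2 + 1)^3.

F(s) = 2*s*(s^2 - 3)/(s^2 + 1)^3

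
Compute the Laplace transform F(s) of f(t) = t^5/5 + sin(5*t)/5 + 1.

F(s) = 1/(s^2 + 25) + 1/s + 24/s^6

The transform is linear, so treat each term independently.
(1/5)·[L{t^5} = 5!/s^6 = 120/s^6]; L{1} = 1/s; (1/5)·[L{sin(5t)} = 5/(s^2 + 25)].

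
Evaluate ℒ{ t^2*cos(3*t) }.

2*s*(s^2 - 27)/(s^2 + 9)^3

L{cos(3t)} = s/(s^2 + 9).
Then apply L{t^2·g(t)} = (-1)^2 d^2/ds^2[G(s)] with G(s) = s/(s^2 + 9):
differentiating 2 times and applying the sign gives 2*s*(s^2 - 27)/(s^2 + 9)^3.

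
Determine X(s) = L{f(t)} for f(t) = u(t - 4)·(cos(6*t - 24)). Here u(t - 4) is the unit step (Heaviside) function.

X(s) = s*exp(-4*s)/(s^2 + 36)

By the second shifting theorem, L{u(t - c)·g(t - c)} = e^(-cs)·G(s) with c = 4 and G(s) = L{g(t)}.
L{cos(6t)} = s/(s^2 + 36).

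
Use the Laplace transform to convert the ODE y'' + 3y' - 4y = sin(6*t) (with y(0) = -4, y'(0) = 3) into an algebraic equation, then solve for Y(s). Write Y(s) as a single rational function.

Y(s) = (-4*s^3 - 9*s^2 - 144*s - 318)/(s^4 + 3*s^3 + 32*s^2 + 108*s - 144)

Apply the Laplace transform to the equation.
The derivative rules (L{y''} = s^2 Y - s·y(0) - y'(0) and L{y'} = sY - y(0), with y(0) = -4, y'(0) = 3) turn the left side into (s^2 + 3*s - 4)Y - (-4*s - 9).
The right side is L{sin(6*t)} = 6/(s^2 + 36).
So (s^2 + 3*s - 4)Y = 6/(s^2 + 36) + (-4*s - 9).
Solve for Y(s) and write it as one ratio of polynomials.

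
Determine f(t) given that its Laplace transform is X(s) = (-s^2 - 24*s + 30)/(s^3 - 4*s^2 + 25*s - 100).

f(t) = -2*exp(4*t) - 4*sin(5*t) + cos(5*t)

Factor the denominator: s^3 - 4*s^2 + 25*s - 100 = (s - 4)*(s^2 + 25).
Partial fraction decomposition gives [-2/(s - 4)] + [s/(s^2 + 25)] + [-20/(s^2 + 25)].
Invert each term: -2/(s - 4) ↔ -2e^(4t); 1·s/(s^2 + 25) ↔ cos(5t); -4·5/(s^2 + 25) ↔ -4sin(5t).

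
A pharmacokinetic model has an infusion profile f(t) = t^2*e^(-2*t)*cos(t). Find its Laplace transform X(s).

X(s) = 2*(s + 2)*(s^2 + 4*s + 1)/(s^2 + 4*s + 5)^3

L{cos(t)} = s/(s^2 + 1).
Multiplying by e^(-2t) shifts s → s + 2, so L{e^(-2*t)*cos(t)} = (s + 2)/((s + 2)^2 + 1).
Then apply L{t^2·g(t)} = (-1)^2 d^2/ds^2[G(s)] with G(s) = (s + 2)/((s + 2)^2 + 1):
differentiating 2 times and applying the sign gives 2*(s + 2)*(s^2 + 4*s + 1)/(s^2 + 4*s + 5)^3.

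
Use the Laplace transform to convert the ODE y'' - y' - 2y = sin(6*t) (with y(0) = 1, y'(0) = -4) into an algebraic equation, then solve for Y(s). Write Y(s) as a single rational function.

Apply the Laplace transform to the equation.
With L{y''} = s^2 Y - s·y(0) - y'(0) and L{y'} = sY - y(0), with y(0) = 1, y'(0) = -4: the LHS transforms to (s^2 - s - 2)Y - (s - 5).
The right side is L{sin(6*t)} = 6/(s^2 + 36).
So (s^2 - s - 2)Y = 6/(s^2 + 36) + (s - 5).
Solve for Y(s) and write it as one ratio of polynomials.

Y(s) = (s^3 - 5*s^2 + 36*s - 174)/(s^4 - s^3 + 34*s^2 - 36*s - 72)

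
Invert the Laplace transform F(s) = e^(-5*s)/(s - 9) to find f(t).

The factor e^(-5s) signals a time shift by c = 5 (second shifting theorem).
L{e^(9t)} = 1/(s - 9), so L^-1{1/(s - 9)} = e^(9*t).
Hence the inverse is u(t - 5) times that function evaluated at t - 5.

f(t) = Heaviside(t - 5)*(exp(9*t - 45))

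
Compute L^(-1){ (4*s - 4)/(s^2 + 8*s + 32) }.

-5*exp(-4*t)*sin(4*t) + 4*exp(-4*t)*cos(4*t)

Complete the square in the denominator: s^2 + 8*s + 32 = (s + 4)^2 + 4^2.
Split the numerator to match: 4*s - 4 = 4·(s + 4) - 5·4.
Invert each term: 4·(s + 4)/((s + 4)^2 + 16) ↔ 4e^(-4t)cos(4t); -5·4/((s + 4)^2 + 16) ↔ -5e^(-4t)sin(4t).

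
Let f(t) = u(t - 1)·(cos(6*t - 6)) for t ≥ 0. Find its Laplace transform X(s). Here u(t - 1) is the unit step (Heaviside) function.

X(s) = s*exp(-s)/(s^2 + 36)

By the second shifting theorem, L{u(t - c)·g(t - c)} = e^(-cs)·G(s) with c = 1 and G(s) = L{g(t)}.
L{cos(6t)} = s/(s^2 + 36).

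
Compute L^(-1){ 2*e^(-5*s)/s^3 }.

Heaviside(t - 5)*((t - 5)^2)

The factor e^(-5s) signals a time shift by c = 5 (second shifting theorem).
L{t^2} = 2!/s^3 = 2/s^3, so L^-1{2/s^3} = t^2.
Hence the inverse is u(t - 5) times that function evaluated at t - 5.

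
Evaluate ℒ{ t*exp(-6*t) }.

(s + 6)^(-2)

L{e^(-6t)} = 1/(s + 6).
Then apply L{t·g(t)} = -d/ds[G(s)] with G(s) = 1/(s + 6):
differentiating 1 time and applying the sign gives (s + 6)^(-2).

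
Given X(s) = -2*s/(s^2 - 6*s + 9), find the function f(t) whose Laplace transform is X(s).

Factor the denominator: s^2 - 6*s + 9 = (s - 3)^2.
Partial fraction decomposition gives [-2/(s - 3)] + [-6/(s - 3)^2].
Invert each term: -2/(s - 3) ↔ -2e^(3t); -6/(s - 3)^2 ↔ -6t·e^(3t).

f(t) = -6*t*exp(3*t) - 2*exp(3*t)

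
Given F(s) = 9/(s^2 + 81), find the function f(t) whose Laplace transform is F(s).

f(t) = sin(9*t)

Since L{sin(9t)} = 9/(s^2 + 81), the inverse is sin(9*t).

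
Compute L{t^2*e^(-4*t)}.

2/(s + 4)^3

L{e^(-4t)} = 1/(s + 4).
Then apply L{t^2·g(t)} = (-1)^2 d^2/ds^2[G(s)] with G(s) = 1/(s + 4):
differentiating 2 times and applying the sign gives 2/(s + 4)^3.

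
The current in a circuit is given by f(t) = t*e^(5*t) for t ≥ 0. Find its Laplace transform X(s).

X(s) = (s - 5)^(-2)

L{e^(5t)} = 1/(s - 5).
Then apply L{t·g(t)} = -d/ds[G(s)] with G(s) = 1/(s - 5):
differentiating 1 time and applying the sign gives (s - 5)^(-2).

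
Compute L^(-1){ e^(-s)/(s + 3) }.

The factor e^(-s) signals a time shift by c = 1 (second shifting theorem).
L{e^(-3t)} = 1/(s + 3), so L^-1{1/(s + 3)} = e^(-3*t).
Hence the inverse is u(t - 1) times that function evaluated at t - 1.

Heaviside(t - 1)*(exp(-3*t + 3))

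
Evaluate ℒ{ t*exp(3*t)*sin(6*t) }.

12*(s - 3)/(s^2 - 6*s + 45)^2

L{sin(6t)} = 6/(s^2 + 36).
Multiplying by e^(3t) shifts s → s - 3, so L{exp(3*t)*sin(6*t)} = 6/((s - 3)^2 + 36).
Then apply L{t·g(t)} = -d/ds[H(s)] with H(s) = 6/((s - 3)^2 + 36):
differentiating 1 time and applying the sign gives 12*(s - 3)/(s^2 - 6*s + 45)^2.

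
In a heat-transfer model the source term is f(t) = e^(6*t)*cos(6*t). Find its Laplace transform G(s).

L{cos(6t)} = s/(s^2 + 36).
By the first shifting theorem, multiplying by e^(6t) replaces s with s - 6.

G(s) = (s - 6)/((s - 6)^2 + 36)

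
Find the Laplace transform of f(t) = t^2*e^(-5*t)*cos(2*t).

2*(s + 5)*(s^2 + 10*s + 13)/(s^2 + 10*s + 29)^3

L{cos(2t)} = s/(s^2 + 4).
Multiplying by e^(-5t) shifts s → s + 5, so L{e^(-5*t)*cos(2*t)} = (s + 5)/((s + 5)^2 + 4).
Then apply L{t^2·g(t)} = (-1)^2 d^2/ds^2[G(s)] with G(s) = (s + 5)/((s + 5)^2 + 4):
differentiating 2 times and applying the sign gives 2*(s + 5)*(s^2 + 10*s + 13)/(s^2 + 10*s + 29)^3.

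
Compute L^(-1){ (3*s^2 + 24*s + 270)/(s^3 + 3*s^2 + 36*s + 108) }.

Factor the denominator: s^3 + 3*s^2 + 36*s + 108 = (s + 3)*(s^2 + 36).
Partial fraction decomposition gives [5/(s + 3)] + [-2*s/(s^2 + 36)] + [30/(s^2 + 36)].
Invert each term: 5/(s + 3) ↔ 5e^(-3t); -2·s/(s^2 + 36) ↔ -2cos(6t); 5·6/(s^2 + 36) ↔ 5sin(6t).

5*sin(6*t) - 2*cos(6*t) + 5*exp(-3*t)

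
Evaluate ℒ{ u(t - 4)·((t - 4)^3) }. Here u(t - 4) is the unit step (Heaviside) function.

6*exp(-4*s)/s^4

By the second shifting theorem, L{u(t - c)·g(t - c)} = e^(-cs)·G(s) with c = 4 and G(s) = L{g(t)}.
L{t^3} = 3!/s^4 = 6/s^4.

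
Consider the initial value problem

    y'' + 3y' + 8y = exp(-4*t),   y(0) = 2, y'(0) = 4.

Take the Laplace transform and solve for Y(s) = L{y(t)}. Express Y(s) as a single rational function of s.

Y(s) = (2*s^2 + 18*s + 41)/(s^3 + 7*s^2 + 20*s + 32)

Take the Laplace transform of both sides.
The derivative rules (L{y''} = s^2 Y - s·y(0) - y'(0) and L{y'} = sY - y(0), with y(0) = 2, y'(0) = 4) turn the left side into (s^2 + 3*s + 8)Y - (2*s + 10).
The right side is L{exp(-4*t)} = 1/(s + 4).
So (s^2 + 3*s + 8)Y = 1/(s + 4) + (2*s + 10).
Solve for Y(s) and write it as one ratio of polynomials.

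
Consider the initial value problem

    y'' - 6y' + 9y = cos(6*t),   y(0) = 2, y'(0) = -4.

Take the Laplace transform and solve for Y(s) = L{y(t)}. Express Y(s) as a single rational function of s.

Y(s) = (2*s^3 - 16*s^2 + 73*s - 576)/(s^4 - 6*s^3 + 45*s^2 - 216*s + 324)

Laplace-transform each side.
With L{y''} = s^2 Y - s·y(0) - y'(0) and L{y'} = sY - y(0), with y(0) = 2, y'(0) = -4: the LHS transforms to (s^2 - 6*s + 9)Y - (2*s - 16).
The right side is L{cos(6*t)} = s/(s^2 + 36).
So (s^2 - 6*s + 9)Y = s/(s^2 + 36) + (2*s - 16).
Isolate Y and clear denominators.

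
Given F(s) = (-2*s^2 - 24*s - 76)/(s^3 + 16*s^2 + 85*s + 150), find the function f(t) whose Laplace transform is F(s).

Factor the denominator: s^3 + 16*s^2 + 85*s + 150 = (s + 5)^2*(s + 6).
Partial fraction decomposition gives [2/(s + 5)] + [-6/(s + 5)^2] + [-4/(s + 6)].
Invert each term: 2/(s + 5) ↔ 2e^(-5t); -6/(s + 5)^2 ↔ -6t·e^(-5t); -4/(s + 6) ↔ -4e^(-6t).

f(t) = -6*t*exp(-5*t) + 2*exp(-5*t) - 4*exp(-6*t)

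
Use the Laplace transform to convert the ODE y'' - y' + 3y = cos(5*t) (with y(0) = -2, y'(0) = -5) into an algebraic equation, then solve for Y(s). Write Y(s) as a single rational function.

Apply the Laplace transform to the equation.
The derivative rules (L{y''} = s^2 Y - s·y(0) - y'(0) and L{y'} = sY - y(0), with y(0) = -2, y'(0) = -5) turn the left side into (s^2 - s + 3)Y - (-2*s - 3).
The right side is L{cos(5*t)} = s/(s^2 + 25).
So (s^2 - s + 3)Y = s/(s^2 + 25) + (-2*s - 3).
Divide through and combine into a single rational function.

Y(s) = (-2*s^3 - 3*s^2 - 49*s - 75)/(s^4 - s^3 + 28*s^2 - 25*s + 75)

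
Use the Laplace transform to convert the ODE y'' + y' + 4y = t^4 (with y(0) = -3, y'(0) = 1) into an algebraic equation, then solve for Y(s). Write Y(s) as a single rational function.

Y(s) = (-3*s^6 - 2*s^5 + 24)/(s^7 + s^6 + 4*s^5)

Apply the Laplace transform to the equation.
The derivative rules (L{y''} = s^2 Y - s·y(0) - y'(0) and L{y'} = sY - y(0), with y(0) = -3, y'(0) = 1) turn the left side into (s^2 + s + 4)Y - (-3*s - 2).
The right side is L{t^4} = 24/s^5.
So (s^2 + s + 4)Y = 24/s^5 + (-3*s - 2).
Isolate Y and clear denominators.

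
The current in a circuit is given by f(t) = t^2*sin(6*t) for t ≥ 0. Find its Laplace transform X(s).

L{sin(6t)} = 6/(s^2 + 36).
Then apply L{t^2·g(t)} = (-1)^2 d^2/ds^2[G(s)] with G(s) = 6/(s^2 + 36):
differentiating 2 times and applying the sign gives 36*(s^2 - 12)/(s^2 + 36)^3.

X(s) = 36*(s^2 - 12)/(s^2 + 36)^3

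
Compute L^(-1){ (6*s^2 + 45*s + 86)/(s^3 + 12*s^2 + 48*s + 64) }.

t^2*exp(-4*t) - 3*t*exp(-4*t) + 6*exp(-4*t)

Factor the denominator: s^3 + 12*s^2 + 48*s + 64 = (s + 4)^3.
Partial fraction decomposition gives [6/(s + 4)] + [-3/(s + 4)^2] + [2/(s + 4)^3].
Invert each term: 6/(s + 4) ↔ 6e^(-4t); -3/(s + 4)^2 ↔ -3t·e^(-4t); 2/(s + 4)^3 ↔ (1)t^2·e^(-4t).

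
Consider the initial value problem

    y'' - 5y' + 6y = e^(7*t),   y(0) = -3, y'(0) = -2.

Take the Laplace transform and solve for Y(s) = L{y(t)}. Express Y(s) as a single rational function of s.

Apply the Laplace transform to the equation.
The derivative rules (L{y''} = s^2 Y - s·y(0) - y'(0) and L{y'} = sY - y(0), with y(0) = -3, y'(0) = -2) turn the left side into (s^2 - 5*s + 6)Y - (-3*s + 13).
The right side is L{e^(7*t)} = 1/(s - 7).
So (s^2 - 5*s + 6)Y = 1/(s - 7) + (-3*s + 13).
Isolate Y and clear denominators.

Y(s) = (-3*s^2 + 34*s - 90)/(s^3 - 12*s^2 + 41*s - 42)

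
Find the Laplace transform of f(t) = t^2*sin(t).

2*(3*s^2 - 1)/(s^2 + 1)^3

L{sin(t)} = 1/(s^2 + 1).
Then apply L{t^2·g(t)} = (-1)^2 d^2/ds^2[H(s)] with H(s) = 1/(s^2 + 1):
differentiating 2 times and applying the sign gives 2*(3*s^2 - 1)/(s^2 + 1)^3.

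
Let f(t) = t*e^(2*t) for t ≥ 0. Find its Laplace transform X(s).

L{e^(2t)} = 1/(s - 2).
Then apply L{t·g(t)} = -d/ds[G(s)] with G(s) = 1/(s - 2):
differentiating 1 time and applying the sign gives (s - 2)^(-2).

X(s) = (s - 2)^(-2)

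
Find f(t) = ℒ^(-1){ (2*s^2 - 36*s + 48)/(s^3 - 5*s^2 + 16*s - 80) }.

Factor the denominator: s^3 - 5*s^2 + 16*s - 80 = (s - 5)*(s^2 + 16).
Partial fraction decomposition gives [-2/(s - 5)] + [4*s/(s^2 + 16)] + [-16/(s^2 + 16)].
Invert each term: -2/(s - 5) ↔ -2e^(5t); 4·s/(s^2 + 16) ↔ 4cos(4t); -4·4/(s^2 + 16) ↔ -4sin(4t).

f(t) = -2*exp(5*t) - 4*sin(4*t) + 4*cos(4*t)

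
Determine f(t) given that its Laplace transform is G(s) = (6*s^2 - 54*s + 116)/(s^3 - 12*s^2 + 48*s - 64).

Factor the denominator: s^3 - 12*s^2 + 48*s - 64 = (s - 4)^3.
Partial fraction decomposition gives [6/(s - 4)] + [-6/(s - 4)^2] + [-4/(s - 4)^3].
Invert each term: 6/(s - 4) ↔ 6e^(4t); -6/(s - 4)^2 ↔ -6t·e^(4t); -4/(s - 4)^3 ↔ (-2)t^2·e^(4t).

f(t) = -2*t^2*exp(4*t) - 6*t*exp(4*t) + 6*exp(4*t)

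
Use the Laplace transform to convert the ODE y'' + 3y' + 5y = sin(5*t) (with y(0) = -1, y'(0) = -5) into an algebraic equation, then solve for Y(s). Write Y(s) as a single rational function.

Laplace-transform each side.
The derivative rules (L{y''} = s^2 Y - s·y(0) - y'(0) and L{y'} = sY - y(0), with y(0) = -1, y'(0) = -5) turn the left side into (s^2 + 3*s + 5)Y - (-s - 8).
The right side is L{sin(5*t)} = 5/(s^2 + 25).
So (s^2 + 3*s + 5)Y = 5/(s^2 + 25) + (-s - 8).
Solve for Y(s) and write it as one ratio of polynomials.

Y(s) = (-s^3 - 8*s^2 - 25*s - 195)/(s^4 + 3*s^3 + 30*s^2 + 75*s + 125)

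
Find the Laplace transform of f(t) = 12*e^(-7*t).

L{12} = 12/s.
By the first shifting theorem, multiplying by e^(-7t) replaces s with s + 7.

12/(s + 7)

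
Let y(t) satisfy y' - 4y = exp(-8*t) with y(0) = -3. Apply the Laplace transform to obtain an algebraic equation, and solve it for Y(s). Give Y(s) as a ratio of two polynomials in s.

Transform both sides with L{·}.
With L{y'} = sY - y(0) = sY - (-3): the LHS transforms to (s - 4)Y - (-3).
The right side is L{exp(-8*t)} = 1/(s + 8).
So (s - 4)Y = 1/(s + 8) + (-3).
Divide through and combine into a single rational function.

Y(s) = (-3*s - 23)/(s^2 + 4*s - 32)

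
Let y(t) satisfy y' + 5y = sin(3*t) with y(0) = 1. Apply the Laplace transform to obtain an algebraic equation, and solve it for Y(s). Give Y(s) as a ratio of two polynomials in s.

Apply the Laplace transform to the equation.
Using L{y'} = sY - y(0) = sY - 1, the left side becomes (s + 5)Y - (1).
The right side is L{sin(3*t)} = 3/(s^2 + 9).
So (s + 5)Y = 3/(s^2 + 9) + (1).
Isolate Y and clear denominators.

Y(s) = (s^2 + 12)/(s^3 + 5*s^2 + 9*s + 45)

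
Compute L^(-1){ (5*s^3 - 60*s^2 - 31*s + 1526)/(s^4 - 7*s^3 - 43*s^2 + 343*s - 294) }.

Factor the denominator: s^4 - 7*s^3 - 43*s^2 + 343*s - 294 = (s - 7)*(s - 6)*(s - 1)*(s + 7).
Partial fraction decomposition gives [6/(s - 1)] + [-4/(s - 6)] + [2/(s + 7)] + [1/(s - 7)].
Invert each term: 6/(s - 1) ↔ 6e^(t); -4/(s - 6) ↔ -4e^(6t); 2/(s + 7) ↔ 2e^(-7t); 1/(s - 7) ↔ e^(7t).

exp(7*t) - 4*exp(6*t) + 6*exp(t) + 2*exp(-7*t)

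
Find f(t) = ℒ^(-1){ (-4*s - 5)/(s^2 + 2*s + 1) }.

Factor the denominator: s^2 + 2*s + 1 = (s + 1)^2.
Partial fraction decomposition gives [-4/(s + 1)] + [-1/(s + 1)^2].
Invert each term: -4/(s + 1) ↔ -4e^(-t); -1/(s + 1)^2 ↔ -t·e^(-t).

f(t) = -t*exp(-t) - 4*exp(-t)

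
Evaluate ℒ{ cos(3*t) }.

s/(s^2 + 9)

L{cos(3t)} = s/(s^2 + 9).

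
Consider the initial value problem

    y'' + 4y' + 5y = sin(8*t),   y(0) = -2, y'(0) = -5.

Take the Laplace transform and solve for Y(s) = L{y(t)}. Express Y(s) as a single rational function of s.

Apply the Laplace transform to the equation.
Using L{y''} = s^2 Y - s·y(0) - y'(0) and L{y'} = sY - y(0), with y(0) = -2, y'(0) = -5, the left side becomes (s^2 + 4*s + 5)Y - (-2*s - 13).
The right side is L{sin(8*t)} = 8/(s^2 + 64).
So (s^2 + 4*s + 5)Y = 8/(s^2 + 64) + (-2*s - 13).
Isolate Y and clear denominators.

Y(s) = (-2*s^3 - 13*s^2 - 128*s - 824)/(s^4 + 4*s^3 + 69*s^2 + 256*s + 320)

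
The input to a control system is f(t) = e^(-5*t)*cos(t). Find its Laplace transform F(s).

F(s) = (s + 5)/((s + 5)^2 + 1)

L{cos(t)} = s/(s^2 + 1).
By the first shifting theorem, multiplying by e^(-5t) replaces s with s + 5.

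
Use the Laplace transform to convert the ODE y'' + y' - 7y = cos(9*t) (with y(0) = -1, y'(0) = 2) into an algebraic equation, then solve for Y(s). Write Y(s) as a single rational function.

Y(s) = (-s^3 + s^2 - 80*s + 81)/(s^4 + s^3 + 74*s^2 + 81*s - 567)

Apply the Laplace transform to the equation.
The derivative rules (L{y''} = s^2 Y - s·y(0) - y'(0) and L{y'} = sY - y(0), with y(0) = -1, y'(0) = 2) turn the left side into (s^2 + s - 7)Y - (-s + 1).
The right side is L{cos(9*t)} = s/(s^2 + 81).
So (s^2 + s - 7)Y = s/(s^2 + 81) + (-s + 1).
Divide through and combine into a single rational function.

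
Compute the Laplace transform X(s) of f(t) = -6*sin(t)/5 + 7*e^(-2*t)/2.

X(s) = -6/(5*(s^2 + 1)) + 7/(2*(s + 2))

By linearity of the Laplace transform, transform each term separately.
(7/2)·[L{e^(-2t)} = 1/(s + 2)]; (-6/5)·[L{sin(t)} = 1/(s^2 + 1)].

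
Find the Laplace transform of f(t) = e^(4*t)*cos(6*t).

L{cos(6t)} = s/(s^2 + 36).
By the first shifting theorem, multiplying by e^(4t) replaces s with s - 4.

(s - 4)/((s - 4)^2 + 36)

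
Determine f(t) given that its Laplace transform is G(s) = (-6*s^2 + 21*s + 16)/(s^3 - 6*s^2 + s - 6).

f(t) = -2*exp(6*t) - 3*sin(t) - 4*cos(t)

Factor the denominator: s^3 - 6*s^2 + s - 6 = (s - 6)*(s^2 + 1).
Partial fraction decomposition gives [-2/(s - 6)] + [-4*s/(s^2 + 1)] + [-3/(s^2 + 1)].
Invert each term: -2/(s - 6) ↔ -2e^(6t); -4·s/(s^2 + 1) ↔ -4cos(t); -3·1/(s^2 + 1) ↔ -3sin(t).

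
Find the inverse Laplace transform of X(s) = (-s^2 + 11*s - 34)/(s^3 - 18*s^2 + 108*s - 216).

-2*t^2*exp(6*t) - t*exp(6*t) - exp(6*t)

Factor the denominator: s^3 - 18*s^2 + 108*s - 216 = (s - 6)^3.
Partial fraction decomposition gives [-1/(s - 6)] + [-1/(s - 6)^2] + [-4/(s - 6)^3].
Invert each term: -1/(s - 6) ↔ -e^(6t); -1/(s - 6)^2 ↔ -t·e^(6t); -4/(s - 6)^3 ↔ (-2)t^2·e^(6t).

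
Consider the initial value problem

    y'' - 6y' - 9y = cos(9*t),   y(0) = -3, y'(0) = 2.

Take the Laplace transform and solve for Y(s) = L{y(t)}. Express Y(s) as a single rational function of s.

Y(s) = (-3*s^3 + 20*s^2 - 242*s + 1620)/(s^4 - 6*s^3 + 72*s^2 - 486*s - 729)

Apply the Laplace transform to the equation.
The derivative rules (L{y''} = s^2 Y - s·y(0) - y'(0) and L{y'} = sY - y(0), with y(0) = -3, y'(0) = 2) turn the left side into (s^2 - 6*s - 9)Y - (-3*s + 20).
The right side is L{cos(9*t)} = s/(s^2 + 81).
So (s^2 - 6*s - 9)Y = s/(s^2 + 81) + (-3*s + 20).
Solve for Y(s) and write it as one ratio of polynomials.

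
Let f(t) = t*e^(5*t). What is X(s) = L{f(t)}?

L{t} = 1!/s^2 = 1/s^2.
By the first shifting theorem, multiplying by e^(5t) replaces s with s - 5.

X(s) = (s - 5)^(-2)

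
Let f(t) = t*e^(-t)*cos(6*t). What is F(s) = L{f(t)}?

F(s) = (s - 5)*(s + 7)/(s^2 + 2*s + 37)^2

L{cos(6t)} = s/(s^2 + 36).
Multiplying by e^(-t) shifts s → s + 1, so L{e^(-t)*cos(6*t)} = (s + 1)/((s + 1)^2 + 36).
Then apply L{t·g(t)} = -d/ds[G(s)] with G(s) = (s + 1)/((s + 1)^2 + 36):
differentiating 1 time and applying the sign gives (s - 5)*(s + 7)/(s^2 + 2*s + 37)^2.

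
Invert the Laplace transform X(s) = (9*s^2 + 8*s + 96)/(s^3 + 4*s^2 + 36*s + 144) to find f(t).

Factor the denominator: s^3 + 4*s^2 + 36*s + 144 = (s + 4)*(s^2 + 36).
Partial fraction decomposition gives [4/(s + 4)] + [5*s/(s^2 + 36)] + [-12/(s^2 + 36)].
Invert each term: 4/(s + 4) ↔ 4e^(-4t); 5·s/(s^2 + 36) ↔ 5cos(6t); -2·6/(s^2 + 36) ↔ -2sin(6t).

f(t) = -2*sin(6*t) + 5*cos(6*t) + 4*exp(-4*t)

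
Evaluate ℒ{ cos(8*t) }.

L{cos(8t)} = s/(s^2 + 64).

s/(s^2 + 64)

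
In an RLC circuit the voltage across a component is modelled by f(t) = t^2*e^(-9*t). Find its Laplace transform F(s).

L{e^(-9t)} = 1/(s + 9).
Then apply L{t^2·g(t)} = (-1)^2 d^2/ds^2[G(s)] with G(s) = 1/(s + 9):
differentiating 2 times and applying the sign gives 2/(s + 9)^3.

F(s) = 2/(s + 9)^3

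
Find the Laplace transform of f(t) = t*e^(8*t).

L{e^(8t)} = 1/(s - 8).
Then apply L{t·g(t)} = -d/ds[G(s)] with G(s) = 1/(s - 8):
differentiating 1 time and applying the sign gives (s - 8)^(-2).

(s - 8)^(-2)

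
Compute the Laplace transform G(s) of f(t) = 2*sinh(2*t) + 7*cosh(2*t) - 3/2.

Apply the Laplace transform termwise.
(7)·[L{cosh(2t)} = s/(s^2 - 4)]; (2)·[L{sinh(2t)} = 2/(s^2 - 4)]; L{-3/2} = (-3/2)/s.

G(s) = 7*s/(s^2 - 4) + 4/(s^2 - 4) - 3/(2*s)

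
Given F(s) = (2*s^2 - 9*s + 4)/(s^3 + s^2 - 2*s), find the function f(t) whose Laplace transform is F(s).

f(t) = -exp(t) - 2 + 5*exp(-2*t)

Factor the denominator: s^3 + s^2 - 2*s = s*(s - 1)*(s + 2).
Partial fraction decomposition gives [5/(s + 2)] + [-1/(s - 1)] + [-2/s].
Invert each term: 5/(s + 2) ↔ 5e^(-2t); -1/(s - 1) ↔ -e^(t); -2/(s - 0) ↔ -2e^(0t).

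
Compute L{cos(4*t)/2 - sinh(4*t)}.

The transform is linear, so treat each term independently.
(1/2)·[L{cos(4t)} = s/(s^2 + 16)]; (-1)·[L{sinh(4t)} = 4/(s^2 - 16)].

s/(2*(s^2 + 16)) - 4/(s^2 - 16)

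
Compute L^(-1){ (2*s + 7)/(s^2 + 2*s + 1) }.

Factor the denominator: s^2 + 2*s + 1 = (s + 1)^2.
Partial fraction decomposition gives [2/(s + 1)] + [5/(s + 1)^2].
Invert each term: 2/(s + 1) ↔ 2e^(-t); 5/(s + 1)^2 ↔ 5t·e^(-t).

5*t*exp(-t) + 2*exp(-t)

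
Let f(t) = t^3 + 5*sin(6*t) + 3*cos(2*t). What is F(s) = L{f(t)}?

By linearity of the Laplace transform, transform each term separately.
L{t^3} = 3!/s^4 = 6/s^4; (5)·[L{sin(6t)} = 6/(s^2 + 36)]; (3)·[L{cos(2t)} = s/(s^2 + 4)].

F(s) = 3*s/(s^2 + 4) + 30/(s^2 + 36) + 6/s^4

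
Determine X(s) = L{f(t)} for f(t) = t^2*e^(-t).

L{e^(-t)} = 1/(s + 1).
Then apply L{t^2·g(t)} = (-1)^2 d^2/ds^2[G(s)] with G(s) = 1/(s + 1):
differentiating 2 times and applying the sign gives 2/(s + 1)^3.

X(s) = 2/(s + 1)^3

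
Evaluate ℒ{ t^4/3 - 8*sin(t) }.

By linearity of the Laplace transform, transform each term separately.
(1/3)·[L{t^4} = 4!/s^5 = 24/s^5]; (-8)·[L{sin(t)} = 1/(s^2 + 1)].

-8/(s^2 + 1) + 8/s^5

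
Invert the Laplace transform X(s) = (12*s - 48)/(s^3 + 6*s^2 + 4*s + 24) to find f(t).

Factor the denominator: s^3 + 6*s^2 + 4*s + 24 = (s + 6)*(s^2 + 4).
Partial fraction decomposition gives [-3/(s + 6)] + [3*s/(s^2 + 4)] + [-6/(s^2 + 4)].
Invert each term: -3/(s + 6) ↔ -3e^(-6t); 3·s/(s^2 + 4) ↔ 3cos(2t); -3·2/(s^2 + 4) ↔ -3sin(2t).

f(t) = -3*sin(2*t) + 3*cos(2*t) - 3*exp(-6*t)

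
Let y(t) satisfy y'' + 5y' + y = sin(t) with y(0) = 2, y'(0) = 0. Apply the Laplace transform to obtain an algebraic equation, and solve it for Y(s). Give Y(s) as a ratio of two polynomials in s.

Take the Laplace transform of both sides.
The derivative rules (L{y''} = s^2 Y - s·y(0) - y'(0) and L{y'} = sY - y(0), with y(0) = 2, y'(0) = 0) turn the left side into (s^2 + 5*s + 1)Y - (2*s + 10).
The right side is L{sin(t)} = 1/(s^2 + 1).
So (s^2 + 5*s + 1)Y = 1/(s^2 + 1) + (2*s + 10).
Isolate Y and clear denominators.

Y(s) = (2*s^3 + 10*s^2 + 2*s + 11)/(s^4 + 5*s^3 + 2*s^2 + 5*s + 1)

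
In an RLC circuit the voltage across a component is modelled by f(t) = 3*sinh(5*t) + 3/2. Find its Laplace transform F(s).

The transform is linear, so treat each term independently.
L{3/2} = (3/2)/s; (3)·[L{sinh(5t)} = 5/(s^2 - 25)].

F(s) = 15/(s^2 - 25) + 3/(2*s)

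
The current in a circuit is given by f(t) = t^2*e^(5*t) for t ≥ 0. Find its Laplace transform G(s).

L{e^(5t)} = 1/(s - 5).
Then apply L{t^2·g(t)} = (-1)^2 d^2/ds^2[H(s)] with H(s) = 1/(s - 5):
differentiating 2 times and applying the sign gives 2/(s - 5)^3.

G(s) = 2/(s - 5)^3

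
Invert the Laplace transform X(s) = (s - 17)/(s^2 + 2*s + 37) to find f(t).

f(t) = -3*exp(-t)*sin(6*t) + exp(-t)*cos(6*t)

Complete the square in the denominator: s^2 + 2*s + 37 = (s + 1)^2 + 6^2.
Split the numerator to match: s - 17 = 1·(s + 1) - 3·6.
Invert each term: 1·(s + 1)/((s + 1)^2 + 36) ↔ e^(-t)cos(6t); -3·6/((s + 1)^2 + 36) ↔ -3e^(-t)sin(6t).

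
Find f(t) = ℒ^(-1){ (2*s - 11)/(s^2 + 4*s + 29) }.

f(t) = -3*exp(-2*t)*sin(5*t) + 2*exp(-2*t)*cos(5*t)

Complete the square in the denominator: s^2 + 4*s + 29 = (s + 2)^2 + 5^2.
Split the numerator to match: 2*s - 11 = 2·(s + 2) - 3·5.
Invert each term: 2·(s + 2)/((s + 2)^2 + 25) ↔ 2e^(-2t)cos(5t); -3·5/((s + 2)^2 + 25) ↔ -3e^(-2t)sin(5t).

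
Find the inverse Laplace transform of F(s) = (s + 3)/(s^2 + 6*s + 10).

exp(-3*t)*cos(t)

Rewrite the denominator: s^2 + 6*s + 10 = (s + 3)^2 + 1.
The form in (s + 3) signals a first-shifting-theorem factor e^(-3t).
Since L{cos(t)} = s/(s^2 + 1), the inverse is e^(-3*t)*cos(t).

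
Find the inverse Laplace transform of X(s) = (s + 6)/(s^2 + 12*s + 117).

Rewrite the denominator: s^2 + 12*s + 117 = (s + 6)^2 + 81.
The form in (s + 6) signals a first-shifting-theorem factor e^(-6t).
Since L{cos(9t)} = s/(s^2 + 81), the inverse is e^(-6*t)*cos(9*t).

exp(-6*t)*cos(9*t)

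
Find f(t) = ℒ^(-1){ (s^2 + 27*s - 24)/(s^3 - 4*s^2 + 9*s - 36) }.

Factor the denominator: s^3 - 4*s^2 + 9*s - 36 = (s - 4)*(s^2 + 9).
Partial fraction decomposition gives [4/(s - 4)] + [-3*s/(s^2 + 9)] + [15/(s^2 + 9)].
Invert each term: 4/(s - 4) ↔ 4e^(4t); -3·s/(s^2 + 9) ↔ -3cos(3t); 5·3/(s^2 + 9) ↔ 5sin(3t).

f(t) = 4*exp(4*t) + 5*sin(3*t) - 3*cos(3*t)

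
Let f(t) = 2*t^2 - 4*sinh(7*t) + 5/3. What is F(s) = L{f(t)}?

Apply the Laplace transform termwise.
(-4)·[L{sinh(7t)} = 7/(s^2 - 49)]; L{5/3} = (5/3)/s; (2)·[L{t^2} = 2!/s^3 = 2/s^3].

F(s) = -28/(s^2 - 49) + 5/(3*s) + 4/s^3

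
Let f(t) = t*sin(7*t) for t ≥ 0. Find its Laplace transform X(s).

L{sin(7t)} = 7/(s^2 + 49).
Then apply L{t·g(t)} = -d/ds[G(s)] with G(s) = 7/(s^2 + 49):
differentiating 1 time and applying the sign gives 14*s/(s^2 + 49)^2.

X(s) = 14*s/(s^2 + 49)^2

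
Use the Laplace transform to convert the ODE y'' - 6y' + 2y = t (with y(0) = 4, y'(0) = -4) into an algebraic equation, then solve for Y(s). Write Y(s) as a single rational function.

Laplace-transform each side.
With L{y''} = s^2 Y - s·y(0) - y'(0) and L{y'} = sY - y(0), with y(0) = 4, y'(0) = -4: the LHS transforms to (s^2 - 6*s + 2)Y - (4*s - 28).
The right side is L{t} = s^(-2).
So (s^2 - 6*s + 2)Y = s^(-2) + (4*s - 28).
Divide through and combine into a single rational function.

Y(s) = (4*s^3 - 28*s^2 + 1)/(s^4 - 6*s^3 + 2*s^2)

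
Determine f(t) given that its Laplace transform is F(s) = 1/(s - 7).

f(t) = exp(7*t)

Since L{e^(7t)} = 1/(s - 7), the inverse is e^(7*t).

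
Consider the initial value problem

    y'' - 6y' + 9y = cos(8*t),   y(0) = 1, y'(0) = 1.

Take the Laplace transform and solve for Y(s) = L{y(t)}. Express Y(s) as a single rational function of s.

Take the Laplace transform of both sides.
The derivative rules (L{y''} = s^2 Y - s·y(0) - y'(0) and L{y'} = sY - y(0), with y(0) = 1, y'(0) = 1) turn the left side into (s^2 - 6*s + 9)Y - (s - 5).
The right side is L{cos(8*t)} = s/(s^2 + 64).
So (s^2 - 6*s + 9)Y = s/(s^2 + 64) + (s - 5).
Divide through and combine into a single rational function.

Y(s) = (s^3 - 5*s^2 + 65*s - 320)/(s^4 - 6*s^3 + 73*s^2 - 384*s + 576)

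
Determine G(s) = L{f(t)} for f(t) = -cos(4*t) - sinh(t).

G(s) = -s/(s^2 + 16) - 1/(s^2 - 1)

Apply the Laplace transform termwise.
(-1)·[L{sinh(t)} = 1/(s^2 - 1)]; (-1)·[L{cos(4t)} = s/(s^2 + 16)].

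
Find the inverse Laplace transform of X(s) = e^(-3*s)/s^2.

The factor e^(-3s) signals a time shift by c = 3 (second shifting theorem).
L{t} = 1!/s^2 = 1/s^2, so L^-1{s^(-2)} = t.
Hence the inverse is u(t - 3) times that function evaluated at t - 3.

Heaviside(t - 3)*(t - 3)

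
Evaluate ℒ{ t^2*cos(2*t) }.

2*s*(s^2 - 12)/(s^2 + 4)^3

L{cos(2t)} = s/(s^2 + 4).
Then apply L{t^2·g(t)} = (-1)^2 d^2/ds^2[G(s)] with G(s) = s/(s^2 + 4):
differentiating 2 times and applying the sign gives 2*s*(s^2 - 12)/(s^2 + 4)^3.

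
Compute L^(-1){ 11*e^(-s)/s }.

The factor e^(-s) signals a time shift by c = 1 (second shifting theorem).
L{11} = 11/s, so L^-1{11/s} = 11.
Hence the inverse is u(t - 1) times that function evaluated at t - 1.

Heaviside(t - 1)*(11)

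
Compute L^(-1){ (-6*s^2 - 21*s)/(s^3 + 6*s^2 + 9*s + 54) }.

sin(3*t) - 4*cos(3*t) - 2*exp(-6*t)

Factor the denominator: s^3 + 6*s^2 + 9*s + 54 = (s + 6)*(s^2 + 9).
Partial fraction decomposition gives [-2/(s + 6)] + [-4*s/(s^2 + 9)] + [3/(s^2 + 9)].
Invert each term: -2/(s + 6) ↔ -2e^(-6t); -4·s/(s^2 + 9) ↔ -4cos(3t); 1·3/(s^2 + 9) ↔ sin(3t).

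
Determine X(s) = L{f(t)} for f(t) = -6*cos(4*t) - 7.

X(s) = -6*s/(s^2 + 16) - 7/s

By linearity of the Laplace transform, transform each term separately.
(-6)·[L{cos(4t)} = s/(s^2 + 16)]; L{-7} = -7/s.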